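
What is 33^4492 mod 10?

The units digit of 33^n cycles with period 4: 3, 9, 7, 1, …
4492 leaves remainder 0 on division by 4, so 33^4492 ends in 1.

1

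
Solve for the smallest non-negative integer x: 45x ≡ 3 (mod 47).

The inverse of 45 mod 47 is 23 (since 45·23 = 1035 ≡ 1).
So x ≡ 23·3 = 69 ≡ 22 (mod 47).

22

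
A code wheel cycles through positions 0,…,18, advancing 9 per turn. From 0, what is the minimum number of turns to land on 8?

The inverse of 9 mod 19 is 17 (since 9·17 = 153 ≡ 1).
Multiplying both sides by 17: x ≡ 17·8 = 136 ≡ 3 (mod 19).

3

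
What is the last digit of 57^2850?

Last digits of 7^n: 7, 9, 3, 1 (period 4).
2850 mod 4 = 2, so the last digit matches 7^2 = 9.

9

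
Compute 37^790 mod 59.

Successive squares of 37 mod 59: 37^1≡37, 37^2≡12, 37^4≡26, 37^8≡27, 37^16≡21, 37^32≡28, 37^64≡17, 37^128≡53, 37^256≡36, 37^512≡57.
Since 790 = 2 + 4 + 16 + 256 + 512 in binary, 37^790 ≡ 12·26·21·36·57 ≡ 20 (mod 59).

20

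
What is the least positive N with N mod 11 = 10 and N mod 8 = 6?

Since 8·7 ≡ 1 (mod 11), take x = 6 + 8·((10−6)·7 mod 11) = 6 + 8·6 = 54.
Check: 54 mod 11 = 10, 54 mod 8 = 6.

54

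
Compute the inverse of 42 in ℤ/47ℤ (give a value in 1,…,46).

28

47 = 1·42 + 5
42 = 8·5 + 2
5 = 2·2 + 1
2 = 2·1 + 0
Back-substituting gives 42·28 ≡ 1 (mod 47).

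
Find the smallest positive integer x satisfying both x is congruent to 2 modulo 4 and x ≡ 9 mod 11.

Since 11·3 ≡ 1 (mod 4), take x = 9 + 11·((2−9)·3 mod 4) = 9 + 11·3 = 42.
Check: 42 mod 4 = 2, 42 mod 11 = 9.

42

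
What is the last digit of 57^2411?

3

The units digit of 57^n cycles with period 4: 7, 9, 3, 1, …
2411 leaves remainder 3 on division by 4, so 57^2411 ends in 3.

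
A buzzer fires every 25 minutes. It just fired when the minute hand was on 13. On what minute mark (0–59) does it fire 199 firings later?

8

199·25 = 4975.
4975 mod 60 = 55 (since 82·60 = 4920).
(13 + 55) mod 60 = 8.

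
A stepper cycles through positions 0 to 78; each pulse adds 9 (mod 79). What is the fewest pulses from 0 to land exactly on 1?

79 = 8·9 + 7
9 = 1·7 + 2
7 = 3·2 + 1
2 = 2·1 + 0
Back-substituting gives 9·44 ≡ 1 (mod 79).

44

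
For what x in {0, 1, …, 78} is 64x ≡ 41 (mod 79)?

71

64⁻¹ ≡ 21 (mod 79) because 64·21 = 1344 = 17·79 + 1.
Multiplying both sides by 21: x ≡ 21·41 = 861 ≡ 71 (mod 79).
Check: 64·71 = 4544 = 57·79 + 41.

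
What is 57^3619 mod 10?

The units digit of 57^n cycles with period 4: 7, 9, 3, 1, …
3619 leaves remainder 3 on division by 4, so 57^3619 ends in 3.

3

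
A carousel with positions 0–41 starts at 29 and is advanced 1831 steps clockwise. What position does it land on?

1831 − 43·42 = 25, so 1831 ≡ 25 (mod 42).
(29 + 25) mod 42 = 12.

12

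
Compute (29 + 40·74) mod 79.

40·74 = 2960.
2960 − 37·79 = 37, so 2960 ≡ 37 (mod 79).
(29 + 37) mod 79 = 66.

66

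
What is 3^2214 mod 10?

The units digit of 3^n cycles with period 4: 3, 9, 7, 1, …
2214 leaves remainder 2 on division by 4, so 3^2214 ends in 9.

9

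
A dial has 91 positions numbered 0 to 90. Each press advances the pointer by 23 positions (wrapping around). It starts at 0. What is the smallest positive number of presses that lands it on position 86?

23⁻¹ ≡ 4 (mod 91) because 23·4 = 92 = 1·91 + 1.
Multiplying both sides by 4: x ≡ 4·86 = 344 ≡ 71 (mod 91).

71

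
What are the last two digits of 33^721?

Square-and-reduce mod 100: 33^1≡33, 33^2≡89, 33^4≡21, 33^8≡41, 33^16≡81, 33^32≡61, 33^64≡21, 33^128≡41, 33^256≡81, 33^512≡61.
721 = 1 + 16 + 64 + 128 + 512, so 33^721 ≡ 33·81·21·41·61 ≡ 33 (mod 100).

33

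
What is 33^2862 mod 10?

The units digit of 33^n cycles with period 4: 3, 9, 7, 1, …
2862 mod 4 = 2, so the last digit matches 3^2 = 9.

9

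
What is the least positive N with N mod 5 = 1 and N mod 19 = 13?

51

x ≡ 1 (mod 5) gives x ∈ {1, 6, 11, 16, 21, 26, 31, 36, …}.
The first of these with x mod 19 = 13 is 51.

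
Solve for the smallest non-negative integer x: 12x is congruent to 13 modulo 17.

12⁻¹ ≡ 10 (mod 17) because 12·10 = 120 = 7·17 + 1.
Multiplying both sides by 10: x ≡ 10·13 = 130 ≡ 11 (mod 17).

11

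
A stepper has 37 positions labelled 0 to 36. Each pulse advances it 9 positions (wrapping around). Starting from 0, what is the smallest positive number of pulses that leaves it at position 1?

33

37 = 4·9 + 1
9 = 9·1 + 0
Back-substituting gives 9·33 ≡ 1 (mod 37).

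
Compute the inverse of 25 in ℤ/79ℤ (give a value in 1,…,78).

25·19 = 475 = 6·79 + 1, so 25⁻¹ ≡ 19 (mod 79).

19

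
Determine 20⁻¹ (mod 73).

73 = 3·20 + 13
20 = 1·13 + 7
13 = 1·7 + 6
7 = 1·6 + 1
6 = 6·1 + 0
Back-substituting gives 20·11 ≡ 1 (mod 73).

11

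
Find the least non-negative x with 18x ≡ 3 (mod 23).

4

18⁻¹ ≡ 9 (mod 23) because 18·9 = 162 = 7·23 + 1.
Multiplying both sides by 9: x ≡ 9·3 = 27 ≡ 4 (mod 23).
Check: 18·4 = 72 = 3·23 + 3.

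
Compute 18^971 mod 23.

13

By repeated squaring mod 23: 18^1≡18, 18^2≡2, 18^4≡4, 18^8≡16, 18^16≡3, 18^32≡9, 18^64≡12, 18^128≡6, 18^256≡13, 18^512≡8.
Since 971 = 1 + 2 + 8 + 64 + 128 + 256 + 512 in binary, 18^971 ≡ 18·2·16·12·6·13·8 ≡ 13 (mod 23).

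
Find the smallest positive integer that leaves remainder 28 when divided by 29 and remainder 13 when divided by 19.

x ≡ 13 (mod 19) gives x ∈ {13, 32, 51, 70, 89, 108, 127, 146, …}.
The first of these with x mod 29 = 28 is 260.

260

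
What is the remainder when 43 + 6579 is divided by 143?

6579 = 46·143 + 1, so 6579 mod 143 = 1.
(43 + 1) mod 143 = 44.

44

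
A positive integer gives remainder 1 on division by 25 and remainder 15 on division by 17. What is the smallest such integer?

151

Since 17·3 ≡ 1 (mod 25), take x = 15 + 17·((1−15)·3 mod 25) = 15 + 17·8 = 151.
Check: 151 mod 25 = 1, 151 mod 17 = 15.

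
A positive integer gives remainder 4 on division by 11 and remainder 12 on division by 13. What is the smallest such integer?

x ≡ 4 (mod 11) gives x ∈ {4, 15, 26, 37, 48, 59, 70, 81, …}.
The first of these with x mod 13 = 12 is 103.

103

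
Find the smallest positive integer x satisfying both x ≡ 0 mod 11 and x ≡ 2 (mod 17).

Since 17·2 ≡ 1 (mod 11), take x = 2 + 17·((0−2)·2 mod 11) = 2 + 17·7 = 121.
Check: 121 mod 11 = 0, 121 mod 17 = 2.

121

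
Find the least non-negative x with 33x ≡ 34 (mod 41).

The inverse of 33 mod 41 is 5 (since 33·5 = 165 ≡ 1).
Multiplying both sides by 5: x ≡ 5·34 = 170 ≡ 6 (mod 41).

6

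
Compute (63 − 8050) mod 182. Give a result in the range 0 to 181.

21

8050 − 44·182 = 42, so 8050 ≡ 42 (mod 182).
(63 − 42) mod 182 = 21.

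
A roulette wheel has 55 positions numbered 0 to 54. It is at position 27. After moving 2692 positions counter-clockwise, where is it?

2692 mod 55 = 52 (since 48·55 = 2640).
(27 − 52) mod 55 = 30.

30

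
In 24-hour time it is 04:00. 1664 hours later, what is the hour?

12

1664 = 69·24 + 8, so 1664 mod 24 = 8.
(4 + 8) mod 24 = 12.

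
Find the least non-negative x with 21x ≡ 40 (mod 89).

The inverse of 21 mod 89 is 17 (since 21·17 = 357 ≡ 1).
Multiplying both sides by 17: x ≡ 17·40 = 680 ≡ 57 (mod 89).
Check: 21·57 = 1197 = 13·89 + 40.

57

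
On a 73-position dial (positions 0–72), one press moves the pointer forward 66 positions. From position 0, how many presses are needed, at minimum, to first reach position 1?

73 = 1·66 + 7
66 = 9·7 + 3
7 = 2·3 + 1
3 = 3·1 + 0
Back-substituting gives 66·52 ≡ 1 (mod 73).

52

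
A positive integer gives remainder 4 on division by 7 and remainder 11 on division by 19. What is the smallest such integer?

11

x ≡ 4 (mod 7) gives x ∈ {4, 11}.
The first of these with x mod 19 = 11 is 11.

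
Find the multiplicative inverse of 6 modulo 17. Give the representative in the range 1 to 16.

3

17 = 2·6 + 5
6 = 1·5 + 1
5 = 5·1 + 0
Back-substituting gives 6·3 ≡ 1 (mod 17).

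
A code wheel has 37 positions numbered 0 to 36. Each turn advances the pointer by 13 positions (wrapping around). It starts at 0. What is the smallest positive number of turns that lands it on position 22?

33

The inverse of 13 mod 37 is 20 (since 13·20 = 260 ≡ 1).
Multiplying both sides by 20: x ≡ 20·22 = 440 ≡ 33 (mod 37).
Check: 13·33 = 429 = 11·37 + 22.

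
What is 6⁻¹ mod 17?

6·3 = 18 = 1·17 + 1, so 6⁻¹ ≡ 3 (mod 17).

3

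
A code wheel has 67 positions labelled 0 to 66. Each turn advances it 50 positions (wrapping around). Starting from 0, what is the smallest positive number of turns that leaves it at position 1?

63

67 = 1·50 + 17
50 = 2·17 + 16
17 = 1·16 + 1
16 = 16·1 + 0
Back-substituting gives 50·63 ≡ 1 (mod 67).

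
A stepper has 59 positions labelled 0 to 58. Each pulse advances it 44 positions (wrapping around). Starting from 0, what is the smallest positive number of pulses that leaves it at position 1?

59 = 1·44 + 15
44 = 2·15 + 14
15 = 1·14 + 1
14 = 14·1 + 0
Back-substituting gives 44·55 ≡ 1 (mod 59).

55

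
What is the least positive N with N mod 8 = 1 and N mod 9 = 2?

x ≡ 1 (mod 8) gives x ∈ {1, 9, 17, 25, 33, 41, 49, 57, …}.
The first of these with x mod 9 = 2 is 65.

65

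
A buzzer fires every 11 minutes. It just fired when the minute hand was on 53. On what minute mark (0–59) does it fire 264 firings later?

264·11 = 2904.
2904 = 48·60 + 24, so 2904 mod 60 = 24.
(53 + 24) mod 60 = 17.

17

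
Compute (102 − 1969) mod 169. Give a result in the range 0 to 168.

1969 = 11·169 + 110, so 1969 mod 169 = 110.
(102 − 110) mod 169 = 161.

161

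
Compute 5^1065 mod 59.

By repeated squaring mod 59: 5^1≡5, 5^2≡25, 5^4≡35, 5^8≡45, 5^16≡19, 5^32≡7, 5^64≡49, 5^128≡41, 5^256≡29, 5^512≡15, 5^1024≡48.
1065 = 1 + 8 + 32 + 1024, so 5^1065 ≡ 5·45·7·48 ≡ 21 (mod 59).

21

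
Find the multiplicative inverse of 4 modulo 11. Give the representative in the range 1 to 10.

3

4·3 = 12 = 1·11 + 1, so 4⁻¹ ≡ 3 (mod 11).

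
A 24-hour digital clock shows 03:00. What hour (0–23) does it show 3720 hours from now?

3

3720 mod 24 = 0 (since 155·24 = 3720).
(3 + 0) mod 24 = 3.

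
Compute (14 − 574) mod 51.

1

574 − 11·51 = 13, so 574 ≡ 13 (mod 51).
(14 − 13) mod 51 = 1.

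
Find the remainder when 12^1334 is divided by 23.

Square-and-reduce mod 23: 12^1≡12, 12^2≡6, 12^4≡13, 12^8≡8, 12^16≡18, 12^32≡2, 12^64≡4, 12^128≡16, 12^256≡3, 12^512≡9, 12^1024≡12.
Since 1334 = 2 + 4 + 16 + 32 + 256 + 1024 in binary, 12^1334 ≡ 6·13·18·2·3·12 ≡ 3 (mod 23).

3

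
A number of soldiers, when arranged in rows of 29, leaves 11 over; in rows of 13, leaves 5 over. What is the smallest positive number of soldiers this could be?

330

x ≡ 5 (mod 13) gives x ∈ {5, 18, 31, 44, 57, 70, 83, 96, …}.
The first of these with x mod 29 = 11 is 330.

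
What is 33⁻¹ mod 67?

67 = 2·33 + 1
33 = 33·1 + 0
Back-substituting gives 33·65 ≡ 1 (mod 67).

65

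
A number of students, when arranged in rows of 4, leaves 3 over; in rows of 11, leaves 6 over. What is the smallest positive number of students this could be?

39

x ≡ 3 (mod 4) gives x ∈ {3, 7, 11, 15, 19, 23, 27, 31, …}.
The first of these with x mod 11 = 6 is 39.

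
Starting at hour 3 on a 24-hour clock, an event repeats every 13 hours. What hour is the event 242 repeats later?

5

242·13 = 3146.
Dividing 3146 by 24 gives quotient 131 and remainder 2.
(3 + 2) mod 24 = 5.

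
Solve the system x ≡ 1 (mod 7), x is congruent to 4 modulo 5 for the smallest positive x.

Since 5·3 ≡ 1 (mod 7), take x = 4 + 5·((1−4)·3 mod 7) = 4 + 5·5 = 29.
Check: 29 mod 7 = 1, 29 mod 5 = 4.

29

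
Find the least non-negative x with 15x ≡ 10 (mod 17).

15⁻¹ ≡ 8 (mod 17) because 15·8 = 120 = 7·17 + 1.
Multiplying both sides by 8: x ≡ 8·10 = 80 ≡ 12 (mod 17).

12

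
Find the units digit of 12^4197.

Powers of 2 mod 10 repeat with period 4: 2, 4, 8, 6.
4197 mod 4 = 1, so the last digit matches 2^1 = 2.

2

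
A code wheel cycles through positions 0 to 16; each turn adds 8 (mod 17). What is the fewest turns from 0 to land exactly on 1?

8·15 = 120 = 7·17 + 1, so 8⁻¹ ≡ 15 (mod 17).

15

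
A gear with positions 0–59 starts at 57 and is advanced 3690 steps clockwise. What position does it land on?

3690 − 61·60 = 30, so 3690 ≡ 30 (mod 60).
(57 + 30) mod 60 = 27.

27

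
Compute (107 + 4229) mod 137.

4229 − 30·137 = 119, so 4229 ≡ 119 (mod 137).
(107 + 119) mod 137 = 89.

89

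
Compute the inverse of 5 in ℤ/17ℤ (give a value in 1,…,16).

7

17 = 3·5 + 2
5 = 2·2 + 1
2 = 2·1 + 0
Back-substituting gives 5·7 ≡ 1 (mod 17).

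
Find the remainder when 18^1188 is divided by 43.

4

By repeated squaring mod 43: 18^1≡18, 18^2≡23, 18^4≡13, 18^8≡40, 18^16≡9, 18^32≡38, 18^64≡25, 18^128≡23, 18^256≡13, 18^512≡40, 18^1024≡9.
Since 1188 = 4 + 32 + 128 + 1024 in binary, 18^1188 ≡ 13·38·23·9 ≡ 4 (mod 43).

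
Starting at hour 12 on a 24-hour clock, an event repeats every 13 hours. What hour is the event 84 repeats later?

84·13 = 1092.
Dividing 1092 by 24 gives quotient 45 and remainder 12.
(12 + 12) mod 24 = 0.

0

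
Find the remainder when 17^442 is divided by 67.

Square-and-reduce mod 67: 17^1≡17, 17^2≡21, 17^4≡39, 17^8≡47, 17^16≡65, 17^32≡4, 17^64≡16, 17^128≡55, 17^256≡10.
Since 442 = 2 + 8 + 16 + 32 + 128 + 256 in binary, 17^442 ≡ 21·47·65·4·55·10 ≡ 6 (mod 67).

6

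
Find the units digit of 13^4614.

Powers of 3 mod 10 repeat with period 4: 3, 9, 7, 1.
4614 mod 4 = 2, so the last digit matches 3^2 = 9.

9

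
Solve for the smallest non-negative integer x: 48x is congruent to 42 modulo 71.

48⁻¹ ≡ 37 (mod 71) because 48·37 = 1776 = 25·71 + 1.
So x ≡ 37·42 = 1554 ≡ 63 (mod 71).
Check: 48·63 = 3024 = 42·71 + 42.

63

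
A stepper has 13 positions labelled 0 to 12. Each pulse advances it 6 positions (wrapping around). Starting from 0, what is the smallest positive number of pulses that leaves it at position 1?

11

6·11 = 66 = 5·13 + 1, so 6⁻¹ ≡ 11 (mod 13).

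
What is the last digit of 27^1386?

Last digits of 7^n: 7, 9, 3, 1 (period 4).
1386 leaves remainder 2 on division by 4, so 27^1386 ends in 9.

9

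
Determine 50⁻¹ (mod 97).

50·33 = 1650 = 17·97 + 1, so 50⁻¹ ≡ 33 (mod 97).

33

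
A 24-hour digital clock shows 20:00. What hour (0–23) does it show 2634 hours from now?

14

2634 = 109·24 + 18, so 2634 mod 24 = 18.
(20 + 18) mod 24 = 14.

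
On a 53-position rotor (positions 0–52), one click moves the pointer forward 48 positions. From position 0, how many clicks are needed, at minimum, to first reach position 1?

53 = 1·48 + 5
48 = 9·5 + 3
5 = 1·3 + 2
3 = 1·2 + 1
2 = 2·1 + 0
Back-substituting gives 48·21 ≡ 1 (mod 53).

21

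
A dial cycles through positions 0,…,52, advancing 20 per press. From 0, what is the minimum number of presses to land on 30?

20⁻¹ ≡ 8 (mod 53) because 20·8 = 160 = 3·53 + 1.
Multiplying both sides by 8: x ≡ 8·30 = 240 ≡ 28 (mod 53).

28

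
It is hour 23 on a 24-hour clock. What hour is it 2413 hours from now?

2413 − 100·24 = 13, so 2413 ≡ 13 (mod 24).
(23 + 13) mod 24 = 12.

12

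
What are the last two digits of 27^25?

07

Successive squares of 27 mod 100: 27^1≡27, 27^2≡29, 27^4≡41, 27^8≡81, 27^16≡61.
25 = 1 + 8 + 16, so 27^25 ≡ 27·81·61 ≡ 7 (mod 100).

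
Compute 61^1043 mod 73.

6

Successive squares of 61 mod 73: 61^1≡61, 61^2≡71, 61^4≡4, 61^8≡16, 61^16≡37, 61^32≡55, 61^64≡32, 61^128≡2, 61^256≡4, 61^512≡16, 61^1024≡37.
1043 = 1 + 2 + 16 + 1024, so 61^1043 ≡ 61·71·37·37 ≡ 6 (mod 73).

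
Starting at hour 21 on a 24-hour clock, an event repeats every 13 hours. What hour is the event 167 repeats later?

167·13 = 2171.
2171 = 90·24 + 11, so 2171 mod 24 = 11.
(21 + 11) mod 24 = 8.

8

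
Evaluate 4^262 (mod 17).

16

By repeated squaring mod 17: 4^1≡4, 4^2≡16, 4^4≡1, 4^8≡1, 4^16≡1, 4^32≡1, 4^64≡1, 4^128≡1, 4^256≡1.
262 = 2 + 4 + 256, so 4^262 ≡ 16·1·1 ≡ 16 (mod 17).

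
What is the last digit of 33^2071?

7

Last digits of 3^n: 3, 9, 7, 1 (period 4).
2071 mod 4 = 3, so the last digit matches 3^3 = 7.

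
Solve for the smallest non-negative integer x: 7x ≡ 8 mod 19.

7⁻¹ ≡ 11 (mod 19) because 7·11 = 77 = 4·19 + 1.
Multiplying both sides by 11: x ≡ 11·8 = 88 ≡ 12 (mod 19).
Check: 7·12 = 84 = 4·19 + 8.

12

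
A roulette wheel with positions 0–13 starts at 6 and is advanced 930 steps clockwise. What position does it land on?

930 = 66·14 + 6, so 930 mod 14 = 6.
(6 + 6) mod 14 = 12.

12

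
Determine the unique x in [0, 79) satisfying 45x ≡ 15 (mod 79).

The inverse of 45 mod 79 is 72 (since 45·72 = 3240 ≡ 1).
Multiplying both sides by 72: x ≡ 72·15 = 1080 ≡ 53 (mod 79).
Check: 45·53 = 2385 = 30·79 + 15.

53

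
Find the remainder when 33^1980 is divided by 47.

Square-and-reduce mod 47: 33^1≡33, 33^2≡8, 33^4≡17, 33^8≡7, 33^16≡2, 33^32≡4, 33^64≡16, 33^128≡21, 33^256≡18, 33^512≡42, 33^1024≡25.
1980 = 4 + 8 + 16 + 32 + 128 + 256 + 512 + 1024, so 33^1980 ≡ 17·7·2·4·21·18·42·25 ≡ 8 (mod 47).

8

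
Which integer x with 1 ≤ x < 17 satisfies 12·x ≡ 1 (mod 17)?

12·10 = 120 = 7·17 + 1, so 12⁻¹ ≡ 10 (mod 17).

10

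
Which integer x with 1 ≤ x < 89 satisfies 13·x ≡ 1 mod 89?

89 = 6·13 + 11
13 = 1·11 + 2
11 = 5·2 + 1
2 = 2·1 + 0
Back-substituting gives 13·48 ≡ 1 (mod 89).

48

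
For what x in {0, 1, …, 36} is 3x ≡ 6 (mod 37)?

3⁻¹ ≡ 25 (mod 37) because 3·25 = 75 = 2·37 + 1.
So x ≡ 25·6 = 150 ≡ 2 (mod 37).

2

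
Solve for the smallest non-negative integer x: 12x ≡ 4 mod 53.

The inverse of 12 mod 53 is 31 (since 12·31 = 372 ≡ 1).
So x ≡ 31·4 = 124 ≡ 18 (mod 53).
Check: 12·18 = 216 = 4·53 + 4.

18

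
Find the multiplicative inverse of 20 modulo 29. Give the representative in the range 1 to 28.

16

20·16 = 320 = 11·29 + 1, so 20⁻¹ ≡ 16 (mod 29).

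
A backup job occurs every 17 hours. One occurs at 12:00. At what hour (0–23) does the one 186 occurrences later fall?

6

186·17 = 3162.
3162 = 131·24 + 18, so 3162 mod 24 = 18.
(12 + 18) mod 24 = 6.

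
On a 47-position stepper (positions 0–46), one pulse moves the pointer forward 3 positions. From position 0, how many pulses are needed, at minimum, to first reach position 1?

3·16 = 48 = 1·47 + 1, so 3⁻¹ ≡ 16 (mod 47).

16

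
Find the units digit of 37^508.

The units digit of 37^n cycles with period 4: 7, 9, 3, 1, …
508 leaves remainder 0 on division by 4, so 37^508 ends in 1.

1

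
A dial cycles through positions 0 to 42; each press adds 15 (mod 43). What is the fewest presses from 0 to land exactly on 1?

23

15·23 = 345 = 8·43 + 1, so 15⁻¹ ≡ 23 (mod 43).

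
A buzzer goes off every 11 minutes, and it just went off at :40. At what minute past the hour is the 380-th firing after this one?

20

380·11 = 4180.
4180 − 69·60 = 40, so 4180 ≡ 40 (mod 60).
(40 + 40) mod 60 = 20.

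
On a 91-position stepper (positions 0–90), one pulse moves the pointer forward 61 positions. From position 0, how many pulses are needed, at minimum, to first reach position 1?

61·3 = 183 = 2·91 + 1, so 61⁻¹ ≡ 3 (mod 91).

3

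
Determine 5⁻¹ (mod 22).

22 = 4·5 + 2
5 = 2·2 + 1
2 = 2·1 + 0
Back-substituting gives 5·9 ≡ 1 (mod 22).

9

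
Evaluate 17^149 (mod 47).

6

Square-and-reduce mod 47: 17^1≡17, 17^2≡7, 17^4≡2, 17^8≡4, 17^16≡16, 17^32≡21, 17^64≡18, 17^128≡42.
149 = 1 + 4 + 16 + 128, so 17^149 ≡ 17·2·16·42 ≡ 6 (mod 47).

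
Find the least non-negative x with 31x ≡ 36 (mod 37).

31⁻¹ ≡ 6 (mod 37) because 31·6 = 186 = 5·37 + 1.
So x ≡ 6·36 = 216 ≡ 31 (mod 37).

31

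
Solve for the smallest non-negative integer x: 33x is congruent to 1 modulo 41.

The inverse of 33 mod 41 is 5 (since 33·5 = 165 ≡ 1).
So x ≡ 5·1 = 5 ≡ 5 (mod 41).
Check: 33·5 = 165 = 4·41 + 1.

5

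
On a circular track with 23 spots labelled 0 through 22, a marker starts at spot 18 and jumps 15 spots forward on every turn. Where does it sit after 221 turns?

21

221·15 = 3315.
3315 = 144·23 + 3, so 3315 mod 23 = 3.
(18 + 3) mod 23 = 21.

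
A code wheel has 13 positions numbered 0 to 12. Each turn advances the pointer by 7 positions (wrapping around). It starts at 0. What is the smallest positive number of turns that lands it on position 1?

2

The inverse of 7 mod 13 is 2 (since 7·2 = 14 ≡ 1).
So x ≡ 2·1 = 2 ≡ 2 (mod 13).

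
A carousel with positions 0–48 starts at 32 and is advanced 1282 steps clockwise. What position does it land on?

Dividing 1282 by 49 gives quotient 26 and remainder 8.
(32 + 8) mod 49 = 40.

40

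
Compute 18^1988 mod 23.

Square-and-reduce mod 23: 18^1≡18, 18^2≡2, 18^4≡4, 18^8≡16, 18^16≡3, 18^32≡9, 18^64≡12, 18^128≡6, 18^256≡13, 18^512≡8, 18^1024≡18.
1988 = 4 + 64 + 128 + 256 + 512 + 1024, so 18^1988 ≡ 4·12·6·13·8·18 ≡ 16 (mod 23).

16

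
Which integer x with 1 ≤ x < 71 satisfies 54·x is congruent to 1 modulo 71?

25

54·25 = 1350 = 19·71 + 1, so 54⁻¹ ≡ 25 (mod 71).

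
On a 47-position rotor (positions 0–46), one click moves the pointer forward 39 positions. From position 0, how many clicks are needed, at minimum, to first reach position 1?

41

47 = 1·39 + 8
39 = 4·8 + 7
8 = 1·7 + 1
7 = 7·1 + 0
Back-substituting gives 39·41 ≡ 1 (mod 47).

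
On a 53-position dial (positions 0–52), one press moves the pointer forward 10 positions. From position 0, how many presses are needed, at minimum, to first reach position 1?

16

53 = 5·10 + 3
10 = 3·3 + 1
3 = 3·1 + 0
Back-substituting gives 10·16 ≡ 1 (mod 53).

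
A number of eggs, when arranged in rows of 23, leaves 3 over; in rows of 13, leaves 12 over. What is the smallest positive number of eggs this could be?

233

x ≡ 12 (mod 13) gives x ∈ {12, 25, 38, 51, 64, 77, 90, 103, …}.
The first of these with x mod 23 = 3 is 233.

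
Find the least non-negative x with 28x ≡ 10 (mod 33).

28⁻¹ ≡ 13 (mod 33) because 28·13 = 364 = 11·33 + 1.
So x ≡ 13·10 = 130 ≡ 31 (mod 33).

31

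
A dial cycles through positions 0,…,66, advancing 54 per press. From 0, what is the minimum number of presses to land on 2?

The inverse of 54 mod 67 is 36 (since 54·36 = 1944 ≡ 1).
So x ≡ 36·2 = 72 ≡ 5 (mod 67).
Check: 54·5 = 270 = 4·67 + 2.

5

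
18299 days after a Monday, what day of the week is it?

Tuesday

18299 = 2614·7 + 1, so 18299 mod 7 = 1.
Monday + 1 day → Tuesday.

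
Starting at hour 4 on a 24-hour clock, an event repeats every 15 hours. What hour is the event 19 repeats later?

1

19·15 = 285.
285 = 11·24 + 21, so 285 mod 24 = 21.
(4 + 21) mod 24 = 1.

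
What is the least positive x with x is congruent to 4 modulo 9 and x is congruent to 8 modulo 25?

x ≡ 4 (mod 9) gives x ∈ {4, 13, 22, 31, 40, 49, 58}.
The first of these with x mod 25 = 8 is 58.

58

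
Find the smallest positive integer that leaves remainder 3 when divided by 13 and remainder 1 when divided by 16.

x ≡ 3 (mod 13) gives x ∈ {3, 16, 29, 42, 55, 68, 81}.
The first of these with x mod 16 = 1 is 81.

81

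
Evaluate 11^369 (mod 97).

Successive squares of 11 mod 97: 11^1≡11, 11^2≡24, 11^4≡91, 11^8≡36, 11^16≡35, 11^32≡61, 11^64≡35, 11^128≡61, 11^256≡35.
Since 369 = 1 + 16 + 32 + 64 + 256 in binary, 11^369 ≡ 11·35·61·35·35 ≡ 89 (mod 97).

89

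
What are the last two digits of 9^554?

Successive squares of 9 mod 100: 9^1≡9, 9^2≡81, 9^4≡61, 9^8≡21, 9^16≡41, 9^32≡81, 9^64≡61, 9^128≡21, 9^256≡41, 9^512≡81.
Since 554 = 2 + 8 + 32 + 512 in binary, 9^554 ≡ 81·21·81·81 ≡ 61 (mod 100).

61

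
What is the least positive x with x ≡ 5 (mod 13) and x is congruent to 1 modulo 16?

161

Since 16·9 ≡ 1 (mod 13), take x = 1 + 16·((5−1)·9 mod 13) = 1 + 16·10 = 161.
Check: 161 mod 13 = 5, 161 mod 16 = 1.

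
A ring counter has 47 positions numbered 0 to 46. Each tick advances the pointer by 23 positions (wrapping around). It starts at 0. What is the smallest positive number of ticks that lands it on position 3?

41

The inverse of 23 mod 47 is 45 (since 23·45 = 1035 ≡ 1).
Multiplying both sides by 45: x ≡ 45·3 = 135 ≡ 41 (mod 47).
Check: 23·41 = 943 = 20·47 + 3.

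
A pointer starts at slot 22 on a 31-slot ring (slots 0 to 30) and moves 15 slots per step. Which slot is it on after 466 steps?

6

466·15 = 6990.
Dividing 6990 by 31 gives quotient 225 and remainder 15.
(22 + 15) mod 31 = 6.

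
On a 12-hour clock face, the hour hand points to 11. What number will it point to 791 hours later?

791 = 65·12 + 11, so 791 mod 12 = 11.
11 + 11 → 10 on a 12-hour dial.

10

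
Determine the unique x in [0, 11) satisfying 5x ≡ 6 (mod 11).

10

5⁻¹ ≡ 9 (mod 11) because 5·9 = 45 = 4·11 + 1.
So x ≡ 9·6 = 54 ≡ 10 (mod 11).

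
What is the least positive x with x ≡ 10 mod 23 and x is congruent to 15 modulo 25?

240

x ≡ 10 (mod 23) gives x ∈ {10, 33, 56, 79, 102, 125, 148, 171, …}.
The first of these with x mod 25 = 15 is 240.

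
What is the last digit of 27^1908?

1

Powers of 7 mod 10 repeat with period 4: 7, 9, 3, 1.
1908 mod 4 = 0, so the last digit matches 7^4 = 1.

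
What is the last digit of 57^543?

Last digits of 7^n: 7, 9, 3, 1 (period 4).
543 leaves remainder 3 on division by 4, so 57^543 ends in 3.

3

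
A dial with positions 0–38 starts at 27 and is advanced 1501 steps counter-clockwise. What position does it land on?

1501 mod 39 = 19 (since 38·39 = 1482).
(27 − 19) mod 39 = 8.

8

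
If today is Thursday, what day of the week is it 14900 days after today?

14900 mod 7 = 4 (since 2128·7 = 14896).
Thursday + 4 days → Monday.

Monday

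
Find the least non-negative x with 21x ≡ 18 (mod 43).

21⁻¹ ≡ 41 (mod 43) because 21·41 = 861 = 20·43 + 1.
Multiplying both sides by 41: x ≡ 41·18 = 738 ≡ 7 (mod 43).

7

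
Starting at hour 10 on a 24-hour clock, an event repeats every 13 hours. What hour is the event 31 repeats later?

31·13 = 403.
403 mod 24 = 19 (since 16·24 = 384).
(10 + 19) mod 24 = 5.

5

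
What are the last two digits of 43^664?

By repeated squaring mod 100: 43^1≡43, 43^2≡49, 43^4≡1, 43^8≡1, 43^16≡1, 43^32≡1, 43^64≡1, 43^128≡1, 43^256≡1, 43^512≡1.
Since 664 = 8 + 16 + 128 + 512 in binary, 43^664 ≡ 1·1·1·1 ≡ 1 (mod 100).

01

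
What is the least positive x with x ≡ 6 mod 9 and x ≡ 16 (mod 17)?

Since 17·8 ≡ 1 (mod 9), take x = 16 + 17·((6−16)·8 mod 9) = 16 + 17·1 = 33.
Check: 33 mod 9 = 6, 33 mod 17 = 16.

33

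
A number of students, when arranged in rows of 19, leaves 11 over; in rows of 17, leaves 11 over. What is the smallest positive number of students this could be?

Since 17·9 ≡ 1 (mod 19), take x = 11 + 17·((11−11)·9 mod 19) = 11 + 17·0 = 11.
Check: 11 mod 19 = 11, 11 mod 17 = 11.

11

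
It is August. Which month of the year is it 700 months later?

December

700 = 58·12 + 4, so 700 mod 12 = 4.
August + 4 months → December.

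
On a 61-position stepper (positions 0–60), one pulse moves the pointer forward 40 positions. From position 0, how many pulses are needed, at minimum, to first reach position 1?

61 = 1·40 + 21
40 = 1·21 + 19
21 = 1·19 + 2
19 = 9·2 + 1
2 = 2·1 + 0
Back-substituting gives 40·29 ≡ 1 (mod 61).

29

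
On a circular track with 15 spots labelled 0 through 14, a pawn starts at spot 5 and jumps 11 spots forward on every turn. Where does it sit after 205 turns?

10

205·11 = 2255.
Dividing 2255 by 15 gives quotient 150 and remainder 5.
(5 + 5) mod 15 = 10.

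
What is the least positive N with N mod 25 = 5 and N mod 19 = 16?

Since 19·4 ≡ 1 (mod 25), take x = 16 + 19·((5−16)·4 mod 25) = 16 + 19·6 = 130.
Check: 130 mod 25 = 5, 130 mod 19 = 16.

130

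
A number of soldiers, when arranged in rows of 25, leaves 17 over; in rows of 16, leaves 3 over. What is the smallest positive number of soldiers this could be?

x ≡ 3 (mod 16) gives x ∈ {3, 19, 35, 51, 67}.
The first of these with x mod 25 = 17 is 67.

67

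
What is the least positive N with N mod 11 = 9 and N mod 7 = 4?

53

x ≡ 4 (mod 7) gives x ∈ {4, 11, 18, 25, 32, 39, 46, 53}.
The first of these with x mod 11 = 9 is 53.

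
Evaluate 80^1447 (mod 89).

36

Successive squares of 80 mod 89: 80^1≡80, 80^2≡81, 80^4≡64, 80^8≡2, 80^16≡4, 80^32≡16, 80^64≡78, 80^128≡32, 80^256≡45, 80^512≡67, 80^1024≡39.
Since 1447 = 1 + 2 + 4 + 32 + 128 + 256 + 1024 in binary, 80^1447 ≡ 80·81·64·16·32·45·39 ≡ 36 (mod 89).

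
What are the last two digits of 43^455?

07

Square-and-reduce mod 100: 43^1≡43, 43^2≡49, 43^4≡1, 43^8≡1, 43^16≡1, 43^32≡1, 43^64≡1, 43^128≡1, 43^256≡1.
Since 455 = 1 + 2 + 4 + 64 + 128 + 256 in binary, 43^455 ≡ 43·49·1·1·1·1 ≡ 7 (mod 100).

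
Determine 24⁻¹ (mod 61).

61 = 2·24 + 13
24 = 1·13 + 11
13 = 1·11 + 2
11 = 5·2 + 1
2 = 2·1 + 0
Back-substituting gives 24·28 ≡ 1 (mod 61).

28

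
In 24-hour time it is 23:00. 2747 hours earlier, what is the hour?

12

2747 mod 24 = 11 (since 114·24 = 2736).
(23 − 11) mod 24 = 12.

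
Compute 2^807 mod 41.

Square-and-reduce mod 41: 2^1≡2, 2^2≡4, 2^4≡16, 2^8≡10, 2^16≡18, 2^32≡37, 2^64≡16, 2^128≡10, 2^256≡18, 2^512≡37.
Since 807 = 1 + 2 + 4 + 32 + 256 + 512 in binary, 2^807 ≡ 2·4·16·37·18·37 ≡ 5 (mod 41).

5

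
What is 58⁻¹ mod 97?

58·92 = 5336 = 55·97 + 1, so 58⁻¹ ≡ 92 (mod 97).

92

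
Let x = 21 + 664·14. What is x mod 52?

9

664·14 = 9296.
Dividing 9296 by 52 gives quotient 178 and remainder 40.
(21 + 40) mod 52 = 9.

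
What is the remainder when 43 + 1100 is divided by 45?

1100 = 24·45 + 20, so 1100 mod 45 = 20.
(43 + 20) mod 45 = 18.

18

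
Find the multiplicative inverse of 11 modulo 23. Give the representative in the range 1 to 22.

21

11·21 = 231 = 10·23 + 1, so 11⁻¹ ≡ 21 (mod 23).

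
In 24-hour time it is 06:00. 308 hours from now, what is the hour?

2

308 mod 24 = 20 (since 12·24 = 288).
(6 + 20) mod 24 = 2.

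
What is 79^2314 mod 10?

Last digits of 9^n: 9, 1 (period 2).
2314 mod 2 = 0, so the last digit matches 9^2 = 1.

1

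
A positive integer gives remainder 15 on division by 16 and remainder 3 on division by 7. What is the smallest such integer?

Since 7·7 ≡ 1 (mod 16), take x = 3 + 7·((15−3)·7 mod 16) = 3 + 7·4 = 31.
Check: 31 mod 16 = 15, 31 mod 7 = 3.

31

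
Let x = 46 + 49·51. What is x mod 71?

60

49·51 = 2499.
Dividing 2499 by 71 gives quotient 35 and remainder 14.
(46 + 14) mod 71 = 60.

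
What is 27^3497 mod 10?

7

Last digits of 7^n: 7, 9, 3, 1 (period 4).
3497 mod 4 = 1, so the last digit matches 7^1 = 7.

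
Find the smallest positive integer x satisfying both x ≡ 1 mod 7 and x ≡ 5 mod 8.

x ≡ 1 (mod 7) gives x ∈ {1, 8, 15, 22, 29}.
The first of these with x mod 8 = 5 is 29.

29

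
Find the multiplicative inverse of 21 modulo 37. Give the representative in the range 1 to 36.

30

21·30 = 630 = 17·37 + 1, so 21⁻¹ ≡ 30 (mod 37).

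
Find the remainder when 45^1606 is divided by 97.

18

Successive squares of 45 mod 97: 45^1≡45, 45^2≡85, 45^4≡47, 45^8≡75, 45^16≡96, 45^32≡1, 45^64≡1, 45^128≡1, 45^256≡1, 45^512≡1, 45^1024≡1.
1606 = 2 + 4 + 64 + 512 + 1024, so 45^1606 ≡ 85·47·1·1·1 ≡ 18 (mod 97).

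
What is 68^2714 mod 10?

4

Powers of 8 mod 10 repeat with period 4: 8, 4, 2, 6.
2714 mod 4 = 2, so the last digit matches 8^2 = 4.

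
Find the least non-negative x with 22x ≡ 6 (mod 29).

24

22⁻¹ ≡ 4 (mod 29) because 22·4 = 88 = 3·29 + 1.
Multiplying both sides by 4: x ≡ 4·6 = 24 ≡ 24 (mod 29).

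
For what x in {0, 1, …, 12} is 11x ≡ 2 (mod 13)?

12

The inverse of 11 mod 13 is 6 (since 11·6 = 66 ≡ 1).
Multiplying both sides by 6: x ≡ 6·2 = 12 ≡ 12 (mod 13).
Check: 11·12 = 132 = 10·13 + 2.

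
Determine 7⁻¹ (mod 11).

8

11 = 1·7 + 4
7 = 1·4 + 3
4 = 1·3 + 1
3 = 3·1 + 0
Back-substituting gives 7·8 ≡ 1 (mod 11).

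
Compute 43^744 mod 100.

Successive squares of 43 mod 100: 43^1≡43, 43^2≡49, 43^4≡1, 43^8≡1, 43^16≡1, 43^32≡1, 43^64≡1, 43^128≡1, 43^256≡1, 43^512≡1.
Since 744 = 8 + 32 + 64 + 128 + 512 in binary, 43^744 ≡ 1·1·1·1·1 ≡ 1 (mod 100).

1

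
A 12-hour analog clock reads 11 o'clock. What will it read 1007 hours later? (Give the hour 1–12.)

10

Dividing 1007 by 12 gives quotient 83 and remainder 11.
11 + 11 → 10 on a 12-hour dial.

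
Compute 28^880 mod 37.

16

By repeated squaring mod 37: 28^1≡28, 28^2≡7, 28^4≡12, 28^8≡33, 28^16≡16, 28^32≡34, 28^64≡9, 28^128≡7, 28^256≡12, 28^512≡33.
880 = 16 + 32 + 64 + 256 + 512, so 28^880 ≡ 16·34·9·12·33 ≡ 16 (mod 37).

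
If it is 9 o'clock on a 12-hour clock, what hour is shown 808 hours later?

1

808 mod 12 = 4 (since 67·12 = 804).
9 + 4 → 1 on a 12-hour dial.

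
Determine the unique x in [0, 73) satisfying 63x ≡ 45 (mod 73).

32

The inverse of 63 mod 73 is 51 (since 63·51 = 3213 ≡ 1).
So x ≡ 51·45 = 2295 ≡ 32 (mod 73).
Check: 63·32 = 2016 = 27·73 + 45.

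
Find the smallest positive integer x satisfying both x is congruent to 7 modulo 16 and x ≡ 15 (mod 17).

151

x ≡ 7 (mod 16) gives x ∈ {7, 23, 39, 55, 71, 87, 103, 119, …}.
The first of these with x mod 17 = 15 is 151.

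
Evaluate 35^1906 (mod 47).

17

Square-and-reduce mod 47: 35^1≡35, 35^2≡3, 35^4≡9, 35^8≡34, 35^16≡28, 35^32≡32, 35^64≡37, 35^128≡6, 35^256≡36, 35^512≡27, 35^1024≡24.
1906 = 2 + 16 + 32 + 64 + 256 + 512 + 1024, so 35^1906 ≡ 3·28·32·37·36·27·24 ≡ 17 (mod 47).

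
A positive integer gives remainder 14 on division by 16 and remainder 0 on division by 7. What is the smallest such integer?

x ≡ 0 (mod 7) gives x ∈ {0, 7, 14}.
The first of these with x mod 16 = 14 is 14.

14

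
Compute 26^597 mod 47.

38

By repeated squaring mod 47: 26^1≡26, 26^2≡18, 26^4≡42, 26^8≡25, 26^16≡14, 26^32≡8, 26^64≡17, 26^128≡7, 26^256≡2, 26^512≡4.
Since 597 = 1 + 4 + 16 + 64 + 512 in binary, 26^597 ≡ 26·42·14·17·4 ≡ 38 (mod 47).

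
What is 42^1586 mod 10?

4

Powers of 2 mod 10 repeat with period 4: 2, 4, 8, 6.
1586 mod 4 = 2, so the last digit matches 2^2 = 4.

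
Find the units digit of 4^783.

Last digits of 4^n: 4, 6 (period 2).
783 leaves remainder 1 on division by 2, so 4^783 ends in 4.

4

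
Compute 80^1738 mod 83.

By repeated squaring mod 83: 80^1≡80, 80^2≡9, 80^4≡81, 80^8≡4, 80^16≡16, 80^32≡7, 80^64≡49, 80^128≡77, 80^256≡36, 80^512≡51, 80^1024≡28.
Since 1738 = 2 + 8 + 64 + 128 + 512 + 1024 in binary, 80^1738 ≡ 9·4·49·77·51·28 ≡ 16 (mod 83).

16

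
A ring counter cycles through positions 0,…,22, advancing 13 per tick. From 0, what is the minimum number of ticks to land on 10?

The inverse of 13 mod 23 is 16 (since 13·16 = 208 ≡ 1).
So x ≡ 16·10 = 160 ≡ 22 (mod 23).
Check: 13·22 = 286 = 12·23 + 10.

22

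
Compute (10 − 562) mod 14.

8

562 − 40·14 = 2, so 562 ≡ 2 (mod 14).
(10 − 2) mod 14 = 8.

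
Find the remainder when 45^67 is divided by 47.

35

By repeated squaring mod 47: 45^1≡45, 45^2≡4, 45^4≡16, 45^8≡21, 45^16≡18, 45^32≡42, 45^64≡25.
Since 67 = 1 + 2 + 64 in binary, 45^67 ≡ 45·4·25 ≡ 35 (mod 47).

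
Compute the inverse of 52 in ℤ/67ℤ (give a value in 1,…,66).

58

67 = 1·52 + 15
52 = 3·15 + 7
15 = 2·7 + 1
7 = 7·1 + 0
Back-substituting gives 52·58 ≡ 1 (mod 67).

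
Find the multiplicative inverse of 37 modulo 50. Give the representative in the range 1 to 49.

50 = 1·37 + 13
37 = 2·13 + 11
13 = 1·11 + 2
11 = 5·2 + 1
2 = 2·1 + 0
Back-substituting gives 37·23 ≡ 1 (mod 50).

23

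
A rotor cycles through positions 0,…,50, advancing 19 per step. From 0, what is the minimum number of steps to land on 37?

10

19⁻¹ ≡ 43 (mod 51) because 19·43 = 817 = 16·51 + 1.
So x ≡ 43·37 = 1591 ≡ 10 (mod 51).
Check: 19·10 = 190 = 3·51 + 37.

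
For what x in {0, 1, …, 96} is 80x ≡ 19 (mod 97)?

16

The inverse of 80 mod 97 is 57 (since 80·57 = 4560 ≡ 1).
So x ≡ 57·19 = 1083 ≡ 16 (mod 97).
Check: 80·16 = 1280 = 13·97 + 19.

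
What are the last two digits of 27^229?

87

Successive squares of 27 mod 100: 27^1≡27, 27^2≡29, 27^4≡41, 27^8≡81, 27^16≡61, 27^32≡21, 27^64≡41, 27^128≡81.
229 = 1 + 4 + 32 + 64 + 128, so 27^229 ≡ 27·41·21·41·81 ≡ 87 (mod 100).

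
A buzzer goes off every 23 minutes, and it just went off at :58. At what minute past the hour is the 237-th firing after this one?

237·23 = 5451.
Dividing 5451 by 60 gives quotient 90 and remainder 51.
(58 + 51) mod 60 = 49.

49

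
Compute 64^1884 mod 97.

96

Square-and-reduce mod 97: 64^1≡64, 64^2≡22, 64^4≡96, 64^8≡1, 64^16≡1, 64^32≡1, 64^64≡1, 64^128≡1, 64^256≡1, 64^512≡1, 64^1024≡1.
1884 = 4 + 8 + 16 + 64 + 256 + 512 + 1024, so 64^1884 ≡ 96·1·1·1·1·1·1 ≡ 96 (mod 97).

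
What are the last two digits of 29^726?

By repeated squaring mod 100: 29^1≡29, 29^2≡41, 29^4≡81, 29^8≡61, 29^16≡21, 29^32≡41, 29^64≡81, 29^128≡61, 29^256≡21, 29^512≡41.
Since 726 = 2 + 4 + 16 + 64 + 128 + 512 in binary, 29^726 ≡ 41·81·21·81·61·41 ≡ 21 (mod 100).

21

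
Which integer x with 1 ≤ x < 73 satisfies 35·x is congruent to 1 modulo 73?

48

73 = 2·35 + 3
35 = 11·3 + 2
3 = 1·2 + 1
2 = 2·1 + 0
Back-substituting gives 35·48 ≡ 1 (mod 73).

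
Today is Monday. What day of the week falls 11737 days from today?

Saturday

11737 = 1676·7 + 5, so 11737 mod 7 = 5.
Monday + 5 days → Saturday.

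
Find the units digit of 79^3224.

The units digit of 79^n cycles with period 2: 9, 1, …
3224 mod 2 = 0, so the last digit matches 9^2 = 1.

1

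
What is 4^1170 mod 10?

6

The units digit of 4^n cycles with period 2: 4, 6, …
1170 mod 2 = 0, so the last digit matches 4^2 = 6.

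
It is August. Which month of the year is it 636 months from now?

August

636 = 53·12 + 0, so 636 mod 12 = 0.
August + 0 months → August.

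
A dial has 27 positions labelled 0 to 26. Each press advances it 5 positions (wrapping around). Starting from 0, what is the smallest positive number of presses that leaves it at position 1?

11

5·11 = 55 = 2·27 + 1, so 5⁻¹ ≡ 11 (mod 27).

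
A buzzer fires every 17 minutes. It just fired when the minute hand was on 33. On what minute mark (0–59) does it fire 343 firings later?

44

343·17 = 5831.
5831 mod 60 = 11 (since 97·60 = 5820).
(33 + 11) mod 60 = 44.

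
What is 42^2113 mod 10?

2

The units digit of 42^n cycles with period 4: 2, 4, 8, 6, …
2113 mod 4 = 1, so the last digit matches 2^1 = 2.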